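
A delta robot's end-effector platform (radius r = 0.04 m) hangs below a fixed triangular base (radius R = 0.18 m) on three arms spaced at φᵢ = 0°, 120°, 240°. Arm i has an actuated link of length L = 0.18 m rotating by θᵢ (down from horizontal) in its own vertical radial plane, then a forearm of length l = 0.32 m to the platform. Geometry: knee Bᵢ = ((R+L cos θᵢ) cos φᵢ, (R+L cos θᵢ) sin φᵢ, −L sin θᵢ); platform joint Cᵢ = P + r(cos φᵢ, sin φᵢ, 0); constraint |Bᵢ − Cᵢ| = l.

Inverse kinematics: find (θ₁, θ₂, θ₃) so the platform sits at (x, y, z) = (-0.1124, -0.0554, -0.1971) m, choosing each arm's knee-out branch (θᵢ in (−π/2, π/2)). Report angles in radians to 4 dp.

arm 1 (φ=0.0°): x'=-0.1124, y'=-0.0554
  A=0.2524, B=-0.1971, C=(l²−L²−A²−y'²−z²)/(2L)=-0.0990
  θ1 = atan2(B,A) + arccos(C/0.3202) = 1.2219
φ2=120.0° → target in arm frame (0.0082, 0.1250)
  A cos θ + B sin θ = C:  0.1318·cos θ + -0.1971·sin θ = -0.0051
  θ2 = atan2(B,A) + arccos(C/0.2371) = 0.6110
arm 3 (φ=240.0°): x'=0.1042, y'=-0.0696
  e−x'=0.0358;  (l²−L²−(e−x')²−y'²−z²)/2L = 0.0695
  θ3 = atan2(B,A) + arccos(C/0.2003) = -0.1745

θ₁ = 1.2219, θ₂ = 0.6110, θ₃ = -0.1745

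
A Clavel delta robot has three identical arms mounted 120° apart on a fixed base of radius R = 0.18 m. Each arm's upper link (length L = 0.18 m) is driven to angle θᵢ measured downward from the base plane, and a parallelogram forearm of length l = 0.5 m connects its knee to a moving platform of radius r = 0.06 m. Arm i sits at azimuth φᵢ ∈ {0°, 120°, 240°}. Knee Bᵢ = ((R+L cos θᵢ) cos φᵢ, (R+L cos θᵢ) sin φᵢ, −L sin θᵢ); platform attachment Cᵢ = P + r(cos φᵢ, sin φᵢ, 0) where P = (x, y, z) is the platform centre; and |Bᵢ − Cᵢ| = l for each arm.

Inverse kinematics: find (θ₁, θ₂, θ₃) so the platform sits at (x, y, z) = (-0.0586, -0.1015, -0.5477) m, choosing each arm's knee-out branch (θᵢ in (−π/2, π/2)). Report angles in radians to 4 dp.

θ₁ = 0.9596, θ₂ = 0.9596, θ₃ = 0.4362

arm 1 (φ=0.0°): x'=-0.0586, y'=-0.1015
  e−x'=0.1786;  (l²−L²−(e−x')²−y'²−z²)/2L = -0.3460
  θ1 = atan2(B,A) + arccos(C/0.5761) = 0.9596
φ2=120.0° → target in arm frame (-0.0586, 0.1015)
  A=0.1786, B=-0.5477, C=(l²−L²−A²−y'²−z²)/(2L)=-0.3460
  γ=atan2(-0.5477,0.1786)=-1.2556;  ψ=arccos(-0.6007)=2.2152;  θ2=γ+ψ≈0.9596
arm 3 (φ=240.0°): x'=0.1172, y'=0.0000
  A=0.0028, B=-0.5477, C=(l²−L²−A²−y'²−z²)/(2L)=-0.2288
  √(A²+B²)=0.5477;  θ3 = -1.5657+2.0018 ≈ 0.4362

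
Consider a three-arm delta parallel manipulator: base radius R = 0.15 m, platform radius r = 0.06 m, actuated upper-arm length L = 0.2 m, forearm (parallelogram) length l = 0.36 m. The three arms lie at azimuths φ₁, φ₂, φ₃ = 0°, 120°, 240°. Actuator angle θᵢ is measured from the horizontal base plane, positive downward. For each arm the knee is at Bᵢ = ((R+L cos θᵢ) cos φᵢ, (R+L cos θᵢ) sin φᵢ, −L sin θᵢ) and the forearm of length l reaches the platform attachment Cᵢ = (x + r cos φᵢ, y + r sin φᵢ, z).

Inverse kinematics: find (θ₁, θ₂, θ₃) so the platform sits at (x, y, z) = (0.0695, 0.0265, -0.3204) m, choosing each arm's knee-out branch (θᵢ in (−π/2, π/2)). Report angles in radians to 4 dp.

arm 1 (φ=0.0°): x'=0.0695, y'=0.0265
  e−x'=0.0205;  (l²−L²−(e−x')²−y'²−z²)/2L = -0.0354
  √(A²+B²)=0.3211;  θ1 = -1.5069+1.6814 ≈ 0.1745
rotate P by −φ2: (-0.0118, -0.0734, -0.3204)
  A cos θ + B sin θ = C:  0.1018·cos θ + -0.3204·sin θ = -0.0720
  θ2 = atan2(B,A) + arccos(C/0.3362) = 0.5236
φ3=240.0° → target in arm frame (-0.0577, 0.0469)
  A cos θ + B sin θ = C:  0.1477·cos θ + -0.3204·sin θ = -0.0927
  √(A²+B²)=0.3528;  θ3 = -1.1388+1.8366 ≈ 0.6978

θ₁ = 0.1745, θ₂ = 0.5236, θ₃ = 0.6978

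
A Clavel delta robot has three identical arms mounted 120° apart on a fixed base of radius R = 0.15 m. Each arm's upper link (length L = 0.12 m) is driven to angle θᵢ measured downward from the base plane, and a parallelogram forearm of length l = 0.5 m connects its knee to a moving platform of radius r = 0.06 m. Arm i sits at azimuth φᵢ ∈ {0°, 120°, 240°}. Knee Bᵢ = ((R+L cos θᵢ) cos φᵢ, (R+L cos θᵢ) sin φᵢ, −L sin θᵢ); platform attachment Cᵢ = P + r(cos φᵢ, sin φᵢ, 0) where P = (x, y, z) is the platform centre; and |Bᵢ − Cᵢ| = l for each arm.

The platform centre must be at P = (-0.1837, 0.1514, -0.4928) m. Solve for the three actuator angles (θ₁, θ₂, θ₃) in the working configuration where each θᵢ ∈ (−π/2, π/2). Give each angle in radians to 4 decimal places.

φ1=0.0° → target in arm frame (-0.1837, 0.1514)
  A=0.2737, B=-0.4928, C=(l²−L²−A²−y'²−z²)/(2L)=-0.4379
  θ1 = atan2(B,A) + arccos(C/0.5637) = 1.3965
arm 2 (φ=120.0°): x'=0.2230, y'=0.0834
  e−x'=-0.1330;  (l²−L²−(e−x')²−y'²−z²)/2L = -0.1329
  θ2 = atan2(B,A) + arccos(C/0.5104) = -0.0002
rotate P by −φ3: (-0.0393, -0.2348, -0.4928)
  e−x'=0.1293;  (l²−L²−(e−x')²−y'²−z²)/2L = -0.3295
  θ3 = atan2(B,A) + arccos(C/0.5095) = 0.9599

θ₁ = 1.3965, θ₂ = -0.0002, θ₃ = 0.9599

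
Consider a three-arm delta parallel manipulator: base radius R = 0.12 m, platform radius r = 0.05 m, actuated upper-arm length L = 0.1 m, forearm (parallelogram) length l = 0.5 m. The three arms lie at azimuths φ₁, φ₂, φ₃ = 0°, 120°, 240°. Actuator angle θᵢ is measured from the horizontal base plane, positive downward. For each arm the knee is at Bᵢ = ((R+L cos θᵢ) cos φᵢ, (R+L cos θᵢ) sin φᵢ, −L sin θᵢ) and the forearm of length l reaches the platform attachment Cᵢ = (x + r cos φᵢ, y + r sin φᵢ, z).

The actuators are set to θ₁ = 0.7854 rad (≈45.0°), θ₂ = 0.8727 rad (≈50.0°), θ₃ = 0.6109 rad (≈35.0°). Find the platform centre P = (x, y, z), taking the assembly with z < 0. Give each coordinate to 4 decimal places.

(-0.0087, -0.0470, -0.5455)

arm 1 at φ=0.0°: e+L cos θ1 = 0.1407;  centre 1 = (0.1407, 0.0000, -0.0707)
centre 2 = (0.1343·cos120.0°, 0.1343·sin120.0°, -0.0766) = (-0.0671, 0.1163, -0.0766)
φ3=240.0°: virtual centre (-0.0760, -0.1316, -0.0574), radius l
|centre ₂|²−|centre ₁|² = -0.0009;  |centre ₃|²−|centre ₁|² = 0.0016
[-0.4157 0.2326 -0.0118]·P = -0.0009;  [-0.4333 -0.2631 0.0267]·P = 0.0016
Cramer: x(z) = -0.0006+0.0148z;  y(z) = -0.0050+0.0771z
sphere 1 gives Az²+Bz+C=0 with A=1.0062, B=0.1365, C=-0.2250;  B²−4AC=0.9242;  roots -0.5455, 0.4099;  negative root z = -0.5455
x = -0.0087, y = -0.0470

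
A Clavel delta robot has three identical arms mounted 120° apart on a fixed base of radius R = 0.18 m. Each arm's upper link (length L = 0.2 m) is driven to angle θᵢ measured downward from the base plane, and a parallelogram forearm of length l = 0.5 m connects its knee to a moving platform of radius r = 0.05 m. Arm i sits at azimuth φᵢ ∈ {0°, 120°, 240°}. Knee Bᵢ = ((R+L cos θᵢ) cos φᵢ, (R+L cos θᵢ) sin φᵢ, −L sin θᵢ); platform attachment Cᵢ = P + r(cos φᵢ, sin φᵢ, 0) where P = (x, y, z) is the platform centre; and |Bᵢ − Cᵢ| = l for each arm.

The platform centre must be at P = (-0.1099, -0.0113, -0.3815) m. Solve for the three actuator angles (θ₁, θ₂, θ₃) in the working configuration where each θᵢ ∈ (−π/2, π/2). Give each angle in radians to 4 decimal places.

θ₁ = 0.5237, θ₂ = -0.0872, θ₃ = -0.1744

rotate P by −φ1: (-0.1099, -0.0113, -0.3815)
  A cos θ + B sin θ = C:  0.2399·cos θ + -0.3815·sin θ = 0.0169
  γ=atan2(-0.3815,0.2399)=-1.0094;  ψ=arccos(0.0376)=1.5332;  θ1=γ+ψ≈0.5237
arm 2 (φ=120.0°): x'=0.0452, y'=0.1008
  e−x'=0.0848;  (l²−L²−(e−x')²−y'²−z²)/2L = 0.1177
  √(A²+B²)=0.3908;  θ2 = -1.3520+1.2648 ≈ -0.0872
φ3=240.0° → target in arm frame (0.0647, -0.0895)
  A cos θ + B sin θ = C:  0.0653·cos θ + -0.3815·sin θ = 0.1305
  √(A²+B²)=0.3870;  θ3 = -1.4014+1.2270 ≈ -0.1744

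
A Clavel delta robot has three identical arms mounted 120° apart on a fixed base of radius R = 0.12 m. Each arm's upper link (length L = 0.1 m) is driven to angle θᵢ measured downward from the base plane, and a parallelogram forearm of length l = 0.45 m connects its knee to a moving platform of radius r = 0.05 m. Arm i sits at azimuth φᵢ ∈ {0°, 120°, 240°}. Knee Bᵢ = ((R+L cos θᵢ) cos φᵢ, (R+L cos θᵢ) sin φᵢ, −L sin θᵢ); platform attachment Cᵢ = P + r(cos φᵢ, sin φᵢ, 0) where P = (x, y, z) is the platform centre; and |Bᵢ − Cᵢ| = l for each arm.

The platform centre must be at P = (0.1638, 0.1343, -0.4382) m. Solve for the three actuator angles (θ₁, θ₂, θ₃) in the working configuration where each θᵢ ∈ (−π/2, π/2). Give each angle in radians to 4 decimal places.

φ1=0.0° → target in arm frame (0.1638, 0.1343)
  A cos θ + B sin θ = C:  -0.0938·cos θ + -0.4382·sin θ = -0.1318
  θ1 = atan2(B,A) + arccos(C/0.4481) = 0.0876
rotate P by −φ2: (0.0344, -0.2090, -0.4382)
  e−x'=0.0356;  (l²−L²−(e−x')²−y'²−z²)/2L = -0.2223
  θ2 = atan2(B,A) + arccos(C/0.4396) = 0.6113
arm 3 (φ=240.0°): x'=-0.1982, y'=0.0747
  e−x'=0.2682;  (l²−L²−(e−x')²−y'²−z²)/2L = -0.3852
  γ=atan2(-0.4382,0.2682)=-1.0216;  ψ=arccos(-0.7497)=2.4184;  θ3=γ+ψ≈1.3969

θ₁ = 0.0876, θ₂ = 0.6113, θ₃ = 1.3969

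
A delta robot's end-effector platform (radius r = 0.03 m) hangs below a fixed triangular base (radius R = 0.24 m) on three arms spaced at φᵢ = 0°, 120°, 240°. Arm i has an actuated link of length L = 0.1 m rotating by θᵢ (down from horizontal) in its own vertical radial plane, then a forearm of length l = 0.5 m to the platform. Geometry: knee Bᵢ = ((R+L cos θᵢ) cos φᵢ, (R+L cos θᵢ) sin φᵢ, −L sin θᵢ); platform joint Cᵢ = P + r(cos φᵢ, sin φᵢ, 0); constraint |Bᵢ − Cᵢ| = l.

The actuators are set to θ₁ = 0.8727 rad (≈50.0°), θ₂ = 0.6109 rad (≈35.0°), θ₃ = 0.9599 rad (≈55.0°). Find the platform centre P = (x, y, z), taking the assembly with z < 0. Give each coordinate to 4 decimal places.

S1 = (0.2743·cos0.0°, 0.2743·sin0.0°, -0.0766) = (0.2743, 0.0000, -0.0766)
S2 = (0.2919·cos120.0°, 0.2919·sin120.0°, -0.0574) = (-0.1460, 0.2528, -0.0574)
S3 = (0.2674·cos240.0°, 0.2674·sin240.0°, -0.0819) = (-0.1337, -0.2315, -0.0819)
subtract pairs → two planes through P
[-0.8405 0.5056 0.0385]·P = 0.0074;  [-0.8159 -0.4631 -0.0106]·P = -0.0029
det = 0.8017;  x = -0.0024+0.0155z,  y = 0.0106+-0.0503z
sphere 1 gives Az²+Bz+C=0 with A=1.0028, B=0.1435, C=-0.1674;  B²−4AC=0.6922;  roots -0.4864, 0.3433;  negative root z = -0.4864
x = -0.0100, y = 0.0351

(-0.0100, 0.0351, -0.4864)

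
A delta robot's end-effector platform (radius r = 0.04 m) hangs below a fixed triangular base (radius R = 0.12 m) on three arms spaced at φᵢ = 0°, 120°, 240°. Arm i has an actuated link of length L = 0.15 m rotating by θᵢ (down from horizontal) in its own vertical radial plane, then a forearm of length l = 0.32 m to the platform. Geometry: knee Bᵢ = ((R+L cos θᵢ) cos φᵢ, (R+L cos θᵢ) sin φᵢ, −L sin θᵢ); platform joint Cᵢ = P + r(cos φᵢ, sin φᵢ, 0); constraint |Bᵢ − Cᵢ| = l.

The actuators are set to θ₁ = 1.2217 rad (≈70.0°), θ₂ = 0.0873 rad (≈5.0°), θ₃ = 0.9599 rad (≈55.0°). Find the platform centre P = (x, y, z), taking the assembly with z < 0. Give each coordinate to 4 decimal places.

S1 = (0.1313·cos0.0°, 0.1313·sin0.0°, -0.1410) = (0.1313, 0.0000, -0.1410)
S2 = (0.2294·cos120.0°, 0.2294·sin120.0°, -0.0131) = (-0.1147, 0.1987, -0.0131)
arm 3 at φ=240.0°: (R−r)+L cos θ3 = 0.1660;  S3 = (-0.0830, -0.1438, -0.1229)
eliminate P² terms by subtracting sphere 1 from 2 and 3
linear system: -0.4920x+0.3974y = 0.0157−0.2557z; -0.4287x+-0.2876y = 0.0056−0.0362z
det = 0.3118;  x = -0.0216+0.2819z,  y = 0.0128+-0.2945z
sphere 1 gives Az²+Bz+C=0 with A=1.1662, B=0.1882, C=-0.0590;  B²−4AC=0.3106;  roots -0.3196, 0.1583;  negative root z = -0.3196
x = -0.1117, y = 0.1069

(-0.1117, 0.1069, -0.3196)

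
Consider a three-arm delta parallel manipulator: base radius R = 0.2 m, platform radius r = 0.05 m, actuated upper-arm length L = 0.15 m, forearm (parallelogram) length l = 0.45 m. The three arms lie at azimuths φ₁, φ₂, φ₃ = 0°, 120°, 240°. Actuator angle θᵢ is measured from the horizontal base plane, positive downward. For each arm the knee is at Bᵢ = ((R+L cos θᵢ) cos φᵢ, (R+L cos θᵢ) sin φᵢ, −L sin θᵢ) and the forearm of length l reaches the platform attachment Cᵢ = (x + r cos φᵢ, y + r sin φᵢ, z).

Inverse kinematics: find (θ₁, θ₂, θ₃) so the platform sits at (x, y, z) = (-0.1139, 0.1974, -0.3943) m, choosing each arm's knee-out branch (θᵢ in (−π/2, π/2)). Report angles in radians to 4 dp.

arm 1 (φ=0.0°): x'=-0.1139, y'=0.1974
  A cos θ + B sin θ = C:  0.2639·cos θ + -0.3943·sin θ = -0.2803
  γ=atan2(-0.3943,0.2639)=-0.9810;  ψ=arccos(-0.5907)=2.2027;  θ1=γ+ψ≈1.2218
φ2=120.0° → target in arm frame (0.2279, -0.0001)
  A cos θ + B sin θ = C:  -0.0779·cos θ + -0.3943·sin θ = 0.0615
  √(A²+B²)=0.4019;  θ2 = -1.7659+1.4171 ≈ -0.3488
φ3=240.0° → target in arm frame (-0.1140, -0.1973)
  A cos θ + B sin θ = C:  0.2640·cos θ + -0.3943·sin θ = -0.2804
  θ3 = atan2(B,A) + arccos(C/0.4745) = 1.2221

θ₁ = 1.2218, θ₂ = -0.3488, θ₃ = 1.2221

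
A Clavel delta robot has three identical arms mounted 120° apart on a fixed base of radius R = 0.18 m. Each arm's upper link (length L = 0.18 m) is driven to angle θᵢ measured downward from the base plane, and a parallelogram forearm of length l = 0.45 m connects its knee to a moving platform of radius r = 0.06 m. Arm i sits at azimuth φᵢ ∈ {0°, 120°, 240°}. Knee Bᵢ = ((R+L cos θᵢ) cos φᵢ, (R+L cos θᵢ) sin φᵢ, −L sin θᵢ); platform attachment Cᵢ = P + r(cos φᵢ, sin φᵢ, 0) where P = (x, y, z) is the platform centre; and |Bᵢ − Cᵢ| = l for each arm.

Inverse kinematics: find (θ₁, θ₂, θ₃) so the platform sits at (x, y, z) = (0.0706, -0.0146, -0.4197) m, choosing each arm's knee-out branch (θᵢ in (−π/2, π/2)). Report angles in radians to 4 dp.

θ₁ = 0.1744, θ₂ = 0.6110, θ₃ = 0.5237

arm 1 (φ=0.0°): x'=0.0706, y'=-0.0146
  A cos θ + B sin θ = C:  0.0494·cos θ + -0.4197·sin θ = -0.0242
  θ1 = atan2(B,A) + arccos(C/0.4226) = 0.1744
arm 2 (φ=120.0°): x'=-0.0479, y'=-0.0538
  A cos θ + B sin θ = C:  0.1679·cos θ + -0.4197·sin θ = -0.1032
  θ2 = atan2(B,A) + arccos(C/0.4521) = 0.6110
rotate P by −φ3: (-0.0227, 0.0684, -0.4197)
  e−x'=0.1427;  (l²−L²−(e−x')²−y'²−z²)/2L = -0.0863
  √(A²+B²)=0.4433;  θ3 = -1.2431+1.7668 ≈ 0.5237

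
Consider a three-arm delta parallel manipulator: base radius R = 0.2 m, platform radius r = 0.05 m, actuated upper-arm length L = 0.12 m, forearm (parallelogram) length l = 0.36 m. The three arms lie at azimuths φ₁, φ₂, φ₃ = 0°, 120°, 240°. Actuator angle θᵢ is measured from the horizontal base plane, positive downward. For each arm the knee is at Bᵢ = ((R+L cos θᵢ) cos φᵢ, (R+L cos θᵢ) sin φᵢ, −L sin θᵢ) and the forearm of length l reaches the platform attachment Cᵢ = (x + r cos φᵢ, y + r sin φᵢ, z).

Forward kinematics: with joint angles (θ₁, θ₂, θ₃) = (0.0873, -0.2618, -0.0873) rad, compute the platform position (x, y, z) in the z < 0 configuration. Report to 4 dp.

(-0.0170, 0.0090, -0.2282)

centre 1 = (0.2695·cos0.0°, 0.2695·sin0.0°, -0.0105) = (0.2695, 0.0000, -0.0105)
arm 2 at φ=120.0°: e+L cos θ2 = 0.2659;  centre 2 = (-0.1330, 0.2303, 0.0311)
φ3=240.0°: virtual centre (-0.1348, -0.2334, 0.0105), radius l
|centre ₂|²−|centre ₁|² = -0.0011;  |centre ₃|²−|centre ₁|² = 0.0000
linear system: -0.8050x+0.4606y = -0.0011−0.0830z; -0.8086x+-0.4669y = 0.0000−0.0419z
det = 0.7483;  x = 0.0007+0.0776z,  y = -0.0012+-0.0447z
into |P−centre ₁|² = l²: 1.0080z² + -0.0207z + -0.0572 = 0;  Δ = 0.2311;  z = -0.2282 or 0.2487 → z<0 root = -0.2282
x = -0.0170, y = 0.0090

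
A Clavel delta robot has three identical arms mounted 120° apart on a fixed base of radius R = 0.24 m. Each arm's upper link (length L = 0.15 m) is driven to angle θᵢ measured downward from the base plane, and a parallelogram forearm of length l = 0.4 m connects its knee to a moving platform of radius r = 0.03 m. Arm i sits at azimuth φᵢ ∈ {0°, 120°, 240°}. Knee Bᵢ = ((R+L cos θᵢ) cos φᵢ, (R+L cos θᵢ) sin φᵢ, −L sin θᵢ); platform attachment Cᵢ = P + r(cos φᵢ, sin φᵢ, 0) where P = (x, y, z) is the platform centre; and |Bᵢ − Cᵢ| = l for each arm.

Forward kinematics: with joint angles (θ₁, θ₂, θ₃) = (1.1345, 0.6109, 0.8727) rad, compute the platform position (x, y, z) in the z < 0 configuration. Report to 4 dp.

(-0.0518, 0.0279, -0.3673)

arm 1 at φ=0.0°: e+L cos θ1 = 0.2734;  O1 = (0.2734, 0.0000, -0.1359)
O2 = (0.3329·cos120.0°, 0.3329·sin120.0°, -0.0860) = (-0.1664, 0.2883, -0.0860)
O3 = (0.3064·cos240.0°, 0.3064·sin240.0°, -0.1149) = (-0.1532, -0.2654, -0.1149)
eliminate P² terms by subtracting sphere 1 from 2 and 3
plane₁₂: -0.8796x+0.5765y+0.0998z = 0.0250
det = 0.9588;  x = -0.0222+0.0806z,  y = 0.0095+-0.0502z
into |P−O₁|² = l²: 1.0090z² + 0.2233z + -0.0541 = 0;  Δ = 0.2681;  z = -0.3673 or 0.1459 → z<0 root = -0.3673
x = -0.0518, y = 0.0279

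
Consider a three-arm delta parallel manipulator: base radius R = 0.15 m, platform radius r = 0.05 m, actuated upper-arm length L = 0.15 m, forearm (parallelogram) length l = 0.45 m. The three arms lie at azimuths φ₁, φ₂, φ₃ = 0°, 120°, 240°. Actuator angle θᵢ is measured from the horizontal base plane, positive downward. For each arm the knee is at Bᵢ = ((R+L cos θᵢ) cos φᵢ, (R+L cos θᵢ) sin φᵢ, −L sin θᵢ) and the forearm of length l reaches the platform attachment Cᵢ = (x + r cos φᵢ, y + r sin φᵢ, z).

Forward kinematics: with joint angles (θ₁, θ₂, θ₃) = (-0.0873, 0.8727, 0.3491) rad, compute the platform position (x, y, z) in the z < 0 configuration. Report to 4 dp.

arm 1 at φ=0.0°: ρ1 = 0.2494;  O1 = (0.2494, 0.0000, 0.0131)
φ2=120.0°: virtual centre (-0.0982, 0.1701, -0.1149), radius l
arm 3 at φ=240.0°: ρ3 = 0.2410;  O3 = (-0.1205, -0.2087, -0.0513)
|O₂|²−|O₁|² = -0.0106;  |O₃|²−|O₁|² = -0.0017
linear system: -0.6953x+0.3402y = -0.0106−-0.2560z; -0.7398x+-0.4173y = -0.0017−-0.1288z
Cramer: x(z) = 0.0092-0.2780z;  y(z) = -0.0123+0.1843z
quadratic in z: (1.1112)z²+(0.1029)z+(-0.1445)=0, √Δ=0.8080 → z ∈ {-0.4098, 0.3173}; z = -0.4098 (taking z<0)
x = 0.1232, y = -0.0878

(0.1232, -0.0878, -0.4098)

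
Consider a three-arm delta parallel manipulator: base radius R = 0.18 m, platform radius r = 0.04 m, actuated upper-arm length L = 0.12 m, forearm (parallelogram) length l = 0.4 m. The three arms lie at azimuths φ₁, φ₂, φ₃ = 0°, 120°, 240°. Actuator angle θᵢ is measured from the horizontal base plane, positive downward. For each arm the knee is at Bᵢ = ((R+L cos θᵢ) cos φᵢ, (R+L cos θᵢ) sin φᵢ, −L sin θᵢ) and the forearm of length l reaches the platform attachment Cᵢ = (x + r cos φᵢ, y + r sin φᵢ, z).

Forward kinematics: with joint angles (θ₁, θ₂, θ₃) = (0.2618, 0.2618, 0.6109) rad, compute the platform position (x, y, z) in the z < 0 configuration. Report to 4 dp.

(0.0216, 0.0374, -0.3531)

S1 = (0.2559·cos0.0°, 0.2559·sin0.0°, -0.0311) = (0.2559, 0.0000, -0.0311)
S2 = (0.2559·cos120.0°, 0.2559·sin120.0°, -0.0311) = (-0.1280, 0.2216, -0.0311)
S3 = (0.2383·cos240.0°, 0.2383·sin240.0°, -0.0688) = (-0.1191, -0.2064, -0.0688)
subtract pairs → two planes through P
plane₁₂: -0.7677x+0.4433y+0.0000z = 0.0000
Cramer: x(z) = 0.0034-0.0516z;  y(z) = 0.0058-0.0893z
sphere 1 gives Az²+Bz+C=0 with A=1.0106, B=0.0871, C=-0.0952;  B²−4AC=0.3925;  roots -0.3531, 0.2669;  negative root z = -0.3531
x = 0.0216, y = 0.0374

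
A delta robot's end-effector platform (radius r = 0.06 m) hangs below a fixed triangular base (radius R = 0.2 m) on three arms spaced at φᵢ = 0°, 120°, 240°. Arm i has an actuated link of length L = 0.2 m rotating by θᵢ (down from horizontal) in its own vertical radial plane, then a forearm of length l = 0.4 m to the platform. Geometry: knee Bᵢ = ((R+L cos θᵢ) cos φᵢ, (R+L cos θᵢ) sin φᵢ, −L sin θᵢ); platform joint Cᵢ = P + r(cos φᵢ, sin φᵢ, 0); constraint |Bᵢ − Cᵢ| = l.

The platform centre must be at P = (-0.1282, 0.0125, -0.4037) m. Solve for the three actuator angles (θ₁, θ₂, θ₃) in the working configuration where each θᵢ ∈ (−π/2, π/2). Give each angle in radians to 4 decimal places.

θ₁ = 1.2218, θ₂ = 0.5235, θ₃ = 0.6112

arm 1 (φ=0.0°): x'=-0.1282, y'=0.0125
  A=0.2682, B=-0.4037, C=(l²−L²−A²−y'²−z²)/(2L)=-0.2877
  θ1 = atan2(B,A) + arccos(C/0.4847) = 1.2218
arm 2 (φ=120.0°): x'=0.0749, y'=0.1048
  e−x'=0.0651;  (l²−L²−(e−x')²−y'²−z²)/2L = -0.1455
  √(A²+B²)=0.4089;  θ2 = -1.4110+1.9345 ≈ 0.5235
φ3=240.0° → target in arm frame (0.0533, -0.1173)
  A cos θ + B sin θ = C:  0.0867·cos θ + -0.4037·sin θ = -0.1606
  √(A²+B²)=0.4129;  θ3 = -1.3592+1.9703 ≈ 0.6112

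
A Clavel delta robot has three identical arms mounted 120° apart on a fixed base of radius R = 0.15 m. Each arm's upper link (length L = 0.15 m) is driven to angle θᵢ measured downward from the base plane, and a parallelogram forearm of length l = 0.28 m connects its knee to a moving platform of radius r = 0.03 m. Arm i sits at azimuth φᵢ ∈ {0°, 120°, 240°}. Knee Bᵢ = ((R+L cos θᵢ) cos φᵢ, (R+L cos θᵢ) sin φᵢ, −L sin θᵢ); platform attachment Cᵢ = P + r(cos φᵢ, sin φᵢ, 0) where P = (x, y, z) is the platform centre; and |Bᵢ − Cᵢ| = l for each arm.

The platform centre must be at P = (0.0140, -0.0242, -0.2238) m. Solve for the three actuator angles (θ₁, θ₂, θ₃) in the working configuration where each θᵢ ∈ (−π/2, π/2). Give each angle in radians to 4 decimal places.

θ₁ = 0.5233, θ₂ = 0.7853, θ₃ = 0.5236

rotate P by −φ1: (0.0140, -0.0242, -0.2238)
  e−x'=0.1060;  (l²−L²−(e−x')²−y'²−z²)/2L = -0.0200
  γ=atan2(-0.2238,0.1060)=-1.1285;  ψ=arccos(-0.0809)=1.6518;  θ1=γ+ψ≈0.5233
arm 2 (φ=120.0°): x'=-0.0280, y'=0.0000
  e−x'=0.1480;  (l²−L²−(e−x')²−y'²−z²)/2L = -0.0536
  θ2 = atan2(B,A) + arccos(C/0.2683) = 0.7853
arm 3 (φ=240.0°): x'=0.0140, y'=0.0242
  e−x'=0.1060;  (l²−L²−(e−x')²−y'²−z²)/2L = -0.0201
  √(A²+B²)=0.2477;  θ3 = -1.1283+1.6519 ≈ 0.5236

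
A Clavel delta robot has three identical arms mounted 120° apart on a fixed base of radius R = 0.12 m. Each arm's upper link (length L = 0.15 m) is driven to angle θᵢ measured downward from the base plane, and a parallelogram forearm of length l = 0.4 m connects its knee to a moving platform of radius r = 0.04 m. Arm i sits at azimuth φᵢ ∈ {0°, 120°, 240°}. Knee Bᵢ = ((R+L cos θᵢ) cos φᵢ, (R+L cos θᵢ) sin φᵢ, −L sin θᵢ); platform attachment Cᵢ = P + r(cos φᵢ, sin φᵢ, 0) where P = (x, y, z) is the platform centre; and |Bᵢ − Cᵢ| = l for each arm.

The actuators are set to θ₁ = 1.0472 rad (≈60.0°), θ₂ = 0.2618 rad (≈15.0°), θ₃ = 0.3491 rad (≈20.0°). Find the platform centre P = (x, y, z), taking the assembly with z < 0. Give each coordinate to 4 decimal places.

S1 = (0.1550·cos0.0°, 0.1550·sin0.0°, -0.1299) = (0.1550, 0.0000, -0.1299)
arm 2 at φ=120.0°: e+L cos θ2 = 0.2249;  S2 = (-0.1124, 0.1948, -0.0388)
φ3=240.0°: virtual centre (-0.1105, -0.1914, -0.0513), radius l
subtract pairs → two planes through P
linear system: -0.5349x+0.3895y = 0.0112−0.1822z; -0.5310x+-0.3827y = 0.0106−0.1572z
det = 0.4115;  x = -0.0204+0.3182z,  y = 0.0007+-0.0307z
sphere 1 gives Az²+Bz+C=0 with A=1.1022, B=0.1481, C=-0.1124;  B²−4AC=0.5173;  roots -0.3935, 0.2591;  negative root z = -0.3935
x = -0.1456, y = 0.0128

(-0.1456, 0.0128, -0.3935)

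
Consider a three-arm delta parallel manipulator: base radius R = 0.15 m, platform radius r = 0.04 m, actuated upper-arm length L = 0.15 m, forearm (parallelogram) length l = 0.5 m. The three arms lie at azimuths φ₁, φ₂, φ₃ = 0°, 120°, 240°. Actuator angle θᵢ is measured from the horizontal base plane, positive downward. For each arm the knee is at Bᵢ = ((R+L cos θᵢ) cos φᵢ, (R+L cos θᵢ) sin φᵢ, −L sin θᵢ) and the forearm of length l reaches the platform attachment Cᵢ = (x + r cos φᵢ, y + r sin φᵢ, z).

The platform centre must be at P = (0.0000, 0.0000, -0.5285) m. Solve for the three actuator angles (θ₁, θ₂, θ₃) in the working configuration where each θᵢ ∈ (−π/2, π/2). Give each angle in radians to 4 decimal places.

arm 1 (φ=0.0°): x'=0.0000, y'=0.0000
  A=0.1100, B=-0.5285, C=(l²−L²−A²−y'²−z²)/(2L)=-0.2130
  √(A²+B²)=0.5398;  θ1 = -1.3656+1.9765 ≈ 0.6109
arm 2 (φ=120.0°): x'=0.0000, y'=0.0000
  A=0.1100, B=-0.5285, C=(l²−L²−A²−y'²−z²)/(2L)=-0.2130
  γ=atan2(-0.5285,0.1100)=-1.3656;  ψ=arccos(-0.3946)=1.9765;  θ2=γ+ψ≈0.6109
arm 3 (φ=240.0°): x'=0.0000, y'=0.0000
  A cos θ + B sin θ = C:  0.1100·cos θ + -0.5285·sin θ = -0.2130
  γ=atan2(-0.5285,0.1100)=-1.3656;  ψ=arccos(-0.3946)=1.9765;  θ3=γ+ψ≈0.6109

θ₁ = 0.6109, θ₂ = 0.6109, θ₃ = 0.6109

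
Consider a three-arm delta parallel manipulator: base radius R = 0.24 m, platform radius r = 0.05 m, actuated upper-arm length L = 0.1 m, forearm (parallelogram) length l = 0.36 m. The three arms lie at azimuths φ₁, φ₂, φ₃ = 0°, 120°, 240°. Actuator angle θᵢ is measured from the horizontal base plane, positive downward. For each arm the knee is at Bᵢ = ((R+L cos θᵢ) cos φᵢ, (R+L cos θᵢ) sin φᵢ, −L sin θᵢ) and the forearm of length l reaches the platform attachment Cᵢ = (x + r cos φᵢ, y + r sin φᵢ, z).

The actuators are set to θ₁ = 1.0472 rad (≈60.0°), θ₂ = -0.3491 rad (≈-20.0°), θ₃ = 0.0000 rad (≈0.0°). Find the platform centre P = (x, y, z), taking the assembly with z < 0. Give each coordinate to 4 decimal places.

(-0.0872, 0.0145, -0.2360)

φ1=0.0°: virtual centre (0.2400, 0.0000, -0.0866), radius l
φ2=120.0°: virtual centre (-0.1420, 0.2459, 0.0342), radius l
φ3=240.0°: virtual centre (-0.1450, -0.2511, 0.0000), radius l
subtract pairs → two planes through P
linear system: -0.7640x+0.4918y = 0.0167−0.2416z; -0.7700x+-0.5023y = 0.0190−0.1732z
det = 0.7625;  x = -0.0233+0.2709z,  y = -0.0022+-0.0705z
sphere 1 gives Az²+Bz+C=0 with A=1.0784, B=0.0309, C=-0.0528;  B²−4AC=0.2286;  roots -0.2360, 0.2074;  negative root z = -0.2360
x = -0.0872, y = 0.0145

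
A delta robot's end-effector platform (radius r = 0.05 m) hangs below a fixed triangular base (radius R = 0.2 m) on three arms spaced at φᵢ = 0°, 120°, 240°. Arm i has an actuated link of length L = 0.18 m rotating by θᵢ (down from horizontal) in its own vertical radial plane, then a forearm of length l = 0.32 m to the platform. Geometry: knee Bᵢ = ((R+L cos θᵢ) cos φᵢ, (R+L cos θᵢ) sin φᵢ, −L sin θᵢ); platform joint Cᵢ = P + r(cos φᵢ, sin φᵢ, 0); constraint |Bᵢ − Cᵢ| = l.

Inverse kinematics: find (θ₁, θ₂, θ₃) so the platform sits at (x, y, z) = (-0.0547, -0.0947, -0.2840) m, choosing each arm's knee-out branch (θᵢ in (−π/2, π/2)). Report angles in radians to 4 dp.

rotate P by −φ1: (-0.0547, -0.0947, -0.2840)
  A cos θ + B sin θ = C:  0.2047·cos θ + -0.2840·sin θ = -0.1709
  √(A²+B²)=0.3501;  θ1 = -0.9463+2.0808 ≈ 1.1345
φ2=120.0° → target in arm frame (-0.0547, 0.0947)
  e−x'=0.2047;  (l²−L²−(e−x')²−y'²−z²)/2L = -0.1709
  √(A²+B²)=0.3501;  θ2 = -0.9463+2.0807 ≈ 1.1344
φ3=240.0° → target in arm frame (0.1094, 0.0000)
  e−x'=0.0406;  (l²−L²−(e−x')²−y'²−z²)/2L = -0.0342
  √(A²+B²)=0.2869;  θ3 = -1.4287+1.6902 ≈ 0.2616

θ₁ = 1.1345, θ₂ = 1.1344, θ₃ = 0.2616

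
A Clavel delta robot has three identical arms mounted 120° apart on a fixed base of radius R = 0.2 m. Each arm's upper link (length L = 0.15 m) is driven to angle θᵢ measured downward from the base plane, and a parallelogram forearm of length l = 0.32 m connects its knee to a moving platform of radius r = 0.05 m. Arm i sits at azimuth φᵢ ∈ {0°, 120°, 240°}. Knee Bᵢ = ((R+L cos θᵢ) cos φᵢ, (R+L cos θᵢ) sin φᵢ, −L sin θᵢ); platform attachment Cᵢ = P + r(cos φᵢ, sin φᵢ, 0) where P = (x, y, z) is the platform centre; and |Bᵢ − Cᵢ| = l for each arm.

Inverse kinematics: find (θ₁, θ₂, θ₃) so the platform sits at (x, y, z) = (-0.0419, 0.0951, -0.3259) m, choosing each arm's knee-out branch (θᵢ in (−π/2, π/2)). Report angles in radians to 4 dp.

θ₁ = 1.2217, θ₂ = 0.4363, θ₃ = 1.3091

arm 1 (φ=0.0°): x'=-0.0419, y'=0.0951
  e−x'=0.1919;  (l²−L²−(e−x')²−y'²−z²)/2L = -0.2406
  √(A²+B²)=0.3782;  θ1 = -1.0386+2.2603 ≈ 1.2217
arm 2 (φ=120.0°): x'=0.1033, y'=-0.0113
  A=0.0467, B=-0.3259, C=(l²−L²−A²−y'²−z²)/(2L)=-0.0954
  γ=atan2(-0.3259,0.0467)=-1.4285;  ψ=arccos(-0.2897)=1.8648;  θ2=γ+ψ≈0.4363
arm 3 (φ=240.0°): x'=-0.0614, y'=-0.0838
  A=0.2114, B=-0.3259, C=(l²−L²−A²−y'²−z²)/(2L)=-0.2601
  √(A²+B²)=0.3885;  θ3 = -0.9953+2.3044 ≈ 1.3091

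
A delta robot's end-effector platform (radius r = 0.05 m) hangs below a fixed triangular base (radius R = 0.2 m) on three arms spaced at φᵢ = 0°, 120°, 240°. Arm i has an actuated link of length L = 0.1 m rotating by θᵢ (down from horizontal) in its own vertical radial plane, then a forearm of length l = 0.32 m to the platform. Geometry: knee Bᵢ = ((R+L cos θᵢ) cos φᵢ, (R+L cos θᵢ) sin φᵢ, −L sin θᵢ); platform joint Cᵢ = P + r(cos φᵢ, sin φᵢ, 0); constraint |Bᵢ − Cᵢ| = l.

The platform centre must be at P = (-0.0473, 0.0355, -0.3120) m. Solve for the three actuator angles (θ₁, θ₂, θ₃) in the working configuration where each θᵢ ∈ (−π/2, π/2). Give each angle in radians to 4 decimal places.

rotate P by −φ1: (-0.0473, 0.0355, -0.3120)
  A=0.1973, B=-0.3120, C=(l²−L²−A²−y'²−z²)/(2L)=-0.2257
  γ=atan2(-0.3120,0.1973)=-1.0069;  ψ=arccos(-0.6113)=2.2285;  θ1=γ+ψ≈1.2216
rotate P by −φ2: (0.0544, 0.0232, -0.3120)
  A=0.0956, B=-0.3120, C=(l²−L²−A²−y'²−z²)/(2L)=-0.0731
  γ=atan2(-0.3120,0.0956)=-1.2735;  ψ=arccos(-0.2241)=1.7968;  θ2=γ+ψ≈0.5233
rotate P by −φ3: (-0.0071, -0.0587, -0.3120)
  A=0.1571, B=-0.3120, C=(l²−L²−A²−y'²−z²)/(2L)=-0.1653
  θ3 = atan2(B,A) + arccos(C/0.3493) = 0.9595

θ₁ = 1.2216, θ₂ = 0.5233, θ₃ = 0.9595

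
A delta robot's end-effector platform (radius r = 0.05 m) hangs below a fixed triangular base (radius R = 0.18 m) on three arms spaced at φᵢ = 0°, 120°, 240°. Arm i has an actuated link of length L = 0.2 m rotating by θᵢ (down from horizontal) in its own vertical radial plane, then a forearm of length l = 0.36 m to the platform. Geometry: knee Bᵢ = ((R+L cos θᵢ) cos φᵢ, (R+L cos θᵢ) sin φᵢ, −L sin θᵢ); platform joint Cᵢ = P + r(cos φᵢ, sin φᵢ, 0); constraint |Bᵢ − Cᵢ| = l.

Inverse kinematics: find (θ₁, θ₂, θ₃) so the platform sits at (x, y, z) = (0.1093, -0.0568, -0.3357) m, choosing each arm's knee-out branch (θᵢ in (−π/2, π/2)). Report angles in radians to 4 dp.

θ₁ = 0.2617, θ₂ = 1.1344, θ₃ = 0.7850

rotate P by −φ1: (0.1093, -0.0568, -0.3357)
  A=0.0207, B=-0.3357, C=(l²−L²−A²−y'²−z²)/(2L)=-0.0669
  θ1 = atan2(B,A) + arccos(C/0.3363) = 0.2617
φ2=120.0° → target in arm frame (-0.1038, -0.0663)
  e−x'=0.2338;  (l²−L²−(e−x')²−y'²−z²)/2L = -0.2054
  θ2 = atan2(B,A) + arccos(C/0.4091) = 1.1344
φ3=240.0° → target in arm frame (-0.0055, 0.1231)
  e−x'=0.1355;  (l²−L²−(e−x')²−y'²−z²)/2L = -0.1415
  √(A²+B²)=0.3620;  θ3 = -1.1873+1.9723 ≈ 0.7850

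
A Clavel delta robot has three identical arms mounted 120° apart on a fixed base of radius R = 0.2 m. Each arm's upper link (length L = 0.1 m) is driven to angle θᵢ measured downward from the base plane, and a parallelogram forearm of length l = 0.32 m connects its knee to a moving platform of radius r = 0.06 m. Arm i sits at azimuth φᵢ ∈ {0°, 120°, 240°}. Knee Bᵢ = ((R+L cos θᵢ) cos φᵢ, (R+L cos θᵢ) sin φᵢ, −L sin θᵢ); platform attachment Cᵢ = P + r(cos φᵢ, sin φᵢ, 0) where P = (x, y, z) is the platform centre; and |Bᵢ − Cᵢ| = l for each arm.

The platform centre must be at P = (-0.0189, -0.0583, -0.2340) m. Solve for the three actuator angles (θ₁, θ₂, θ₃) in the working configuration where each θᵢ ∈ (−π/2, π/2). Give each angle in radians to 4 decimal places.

rotate P by −φ1: (-0.0189, -0.0583, -0.2340)
  e−x'=0.1589;  (l²−L²−(e−x')²−y'²−z²)/2L = 0.0450
  θ1 = atan2(B,A) + arccos(C/0.2829) = 0.4368
φ2=120.0° → target in arm frame (-0.0410, 0.0455)
  A cos θ + B sin θ = C:  0.1810·cos θ + -0.2340·sin θ = 0.0140
  √(A²+B²)=0.2959;  θ2 = -0.9123+1.5235 ≈ 0.6112
rotate P by −φ3: (0.0599, 0.0128, -0.2340)
  A cos θ + B sin θ = C:  0.0801·cos θ + -0.2340·sin θ = 0.1554
  θ3 = atan2(B,A) + arccos(C/0.2473) = -0.3495

θ₁ = 0.4368, θ₂ = 0.6112, θ₃ = -0.3495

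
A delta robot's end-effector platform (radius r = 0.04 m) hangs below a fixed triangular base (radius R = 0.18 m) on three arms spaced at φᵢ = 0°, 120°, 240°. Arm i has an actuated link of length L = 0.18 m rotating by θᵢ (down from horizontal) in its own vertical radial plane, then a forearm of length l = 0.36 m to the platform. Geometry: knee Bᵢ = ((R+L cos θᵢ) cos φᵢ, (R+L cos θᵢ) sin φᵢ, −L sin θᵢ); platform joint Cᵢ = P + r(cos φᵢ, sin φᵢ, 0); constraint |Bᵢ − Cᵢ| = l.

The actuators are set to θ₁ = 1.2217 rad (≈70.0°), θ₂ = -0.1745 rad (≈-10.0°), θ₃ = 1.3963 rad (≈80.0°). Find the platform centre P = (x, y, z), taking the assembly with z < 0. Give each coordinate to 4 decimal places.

(-0.0732, 0.1872, -0.3073)

arm 1 at φ=0.0°: (R−r)+L cos θ1 = 0.2016;  O1 = (0.2016, 0.0000, -0.1691)
φ2=120.0°: virtual centre (-0.1586, 0.2748, 0.0313), radius l
O3 = (0.1713·cos240.0°, 0.1713·sin240.0°, -0.1773) = (-0.0856, -0.1483, -0.1773)
eliminate P² terms by subtracting sphere 1 from 2 and 3
plane₁₂: -0.7204x+0.5495y+0.4008z = 0.0324
det = 0.5293;  x = -0.0093+0.2077z,  y = 0.0467+-0.4570z
quadratic in z: (1.2520)z²+(0.2080)z+(-0.0543)=0, √Δ=0.5615 → z ∈ {-0.3073, 0.1412}; z = -0.3073 (taking z<0)
x = -0.0732, y = 0.1872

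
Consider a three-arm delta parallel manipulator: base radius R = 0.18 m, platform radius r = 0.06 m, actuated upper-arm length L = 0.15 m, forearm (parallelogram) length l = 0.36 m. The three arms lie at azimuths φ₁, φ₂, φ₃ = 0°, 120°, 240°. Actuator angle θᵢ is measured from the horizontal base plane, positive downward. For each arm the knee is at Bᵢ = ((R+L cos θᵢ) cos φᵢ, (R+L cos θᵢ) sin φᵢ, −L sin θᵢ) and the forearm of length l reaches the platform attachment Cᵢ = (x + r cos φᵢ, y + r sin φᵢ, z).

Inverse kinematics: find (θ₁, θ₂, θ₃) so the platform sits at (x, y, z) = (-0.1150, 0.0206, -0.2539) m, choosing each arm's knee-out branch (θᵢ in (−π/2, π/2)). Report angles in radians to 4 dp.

arm 1 (φ=0.0°): x'=-0.1150, y'=0.0206
  A=0.2350, B=-0.2539, C=(l²−L²−A²−y'²−z²)/(2L)=-0.0434
  √(A²+B²)=0.3460;  θ1 = -0.8240+1.6965 ≈ 0.8725
arm 2 (φ=120.0°): x'=0.0753, y'=0.0893
  A cos θ + B sin θ = C:  0.0447·cos θ + -0.2539·sin θ = 0.1089
  θ2 = atan2(B,A) + arccos(C/0.2578) = -0.2620
φ3=240.0° → target in arm frame (0.0397, -0.1099)
  A cos θ + B sin θ = C:  0.0803·cos θ + -0.2539·sin θ = 0.0803
  θ3 = atan2(B,A) + arccos(C/0.2663) = 0.0000

θ₁ = 0.8725, θ₂ = -0.2620, θ₃ = 0.0000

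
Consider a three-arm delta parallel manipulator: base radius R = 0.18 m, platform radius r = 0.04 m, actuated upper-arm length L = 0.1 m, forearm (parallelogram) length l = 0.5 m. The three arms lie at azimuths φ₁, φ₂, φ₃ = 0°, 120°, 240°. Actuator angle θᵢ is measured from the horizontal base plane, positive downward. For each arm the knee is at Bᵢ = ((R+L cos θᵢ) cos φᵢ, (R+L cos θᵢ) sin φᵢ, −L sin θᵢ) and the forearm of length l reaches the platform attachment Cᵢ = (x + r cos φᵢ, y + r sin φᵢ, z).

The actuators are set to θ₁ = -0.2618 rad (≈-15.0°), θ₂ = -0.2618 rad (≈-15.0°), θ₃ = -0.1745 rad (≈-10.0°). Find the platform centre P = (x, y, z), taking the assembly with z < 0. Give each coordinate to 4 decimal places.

S1 = (0.2366·cos0.0°, 0.2366·sin0.0°, 0.0259) = (0.2366, 0.0000, 0.0259)
S2 = (0.2366·cos120.0°, 0.2366·sin120.0°, 0.0259) = (-0.1183, 0.2049, 0.0259)
arm 3 at φ=240.0°: ρ3 = 0.2385;  S3 = (-0.1192, -0.2065, 0.0174)
|S₂|²−|S₁|² = 0.0000;  |S₃|²−|S₁|² = 0.0005
[-0.7098 0.4098 0.0000]·P = 0.0000;  [-0.7117 -0.4131 -0.0170]·P = 0.0005
Cramer: x(z) = -0.0004-0.0119z;  y(z) = -0.0006-0.0207z
quadratic in z: (1.0006)z²+(-0.0461)z+(-0.1932)=0, √Δ=0.8805 → z ∈ {-0.4170, 0.4630}; z = -0.4170 (taking z<0)
x = 0.0046, y = 0.0080

(0.0046, 0.0080, -0.4170)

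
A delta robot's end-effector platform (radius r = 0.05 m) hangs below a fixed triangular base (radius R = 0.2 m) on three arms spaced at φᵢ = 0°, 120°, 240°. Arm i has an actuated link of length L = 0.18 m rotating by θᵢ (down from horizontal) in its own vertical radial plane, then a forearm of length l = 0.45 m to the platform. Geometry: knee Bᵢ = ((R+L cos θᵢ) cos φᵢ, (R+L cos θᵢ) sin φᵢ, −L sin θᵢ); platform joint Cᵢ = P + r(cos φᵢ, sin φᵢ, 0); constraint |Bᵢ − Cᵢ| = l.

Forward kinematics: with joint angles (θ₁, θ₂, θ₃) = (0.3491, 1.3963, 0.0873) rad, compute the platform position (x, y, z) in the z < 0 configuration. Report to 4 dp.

(0.0807, -0.2041, -0.3841)

φ1=0.0°: virtual centre (0.3191, 0.0000, -0.0616), radius l
S2 = (0.1813·cos120.0°, 0.1813·sin120.0°, -0.1773) = (-0.0906, 0.1570, -0.1773)
arm 3 at φ=240.0°: (R−r)+L cos θ3 = 0.3293;  S3 = (-0.1647, -0.2852, -0.0157)
|S₂|²−|S₁|² = -0.0414;  |S₃|²−|S₁|² = 0.0031
[-0.8195 0.3139 -0.2314]·P = -0.0414;  [-0.9676 -0.5704 0.0918]·P = 0.0031
Cramer: x(z) = 0.0294-0.1338z;  y(z) = -0.0551+0.3878z
sphere 1 gives Az²+Bz+C=0 with A=1.1683, B=0.1579, C=-0.1117;  B²−4AC=0.5469;  roots -0.3841, 0.2489;  negative root z = -0.3841
x = 0.0807, y = -0.2041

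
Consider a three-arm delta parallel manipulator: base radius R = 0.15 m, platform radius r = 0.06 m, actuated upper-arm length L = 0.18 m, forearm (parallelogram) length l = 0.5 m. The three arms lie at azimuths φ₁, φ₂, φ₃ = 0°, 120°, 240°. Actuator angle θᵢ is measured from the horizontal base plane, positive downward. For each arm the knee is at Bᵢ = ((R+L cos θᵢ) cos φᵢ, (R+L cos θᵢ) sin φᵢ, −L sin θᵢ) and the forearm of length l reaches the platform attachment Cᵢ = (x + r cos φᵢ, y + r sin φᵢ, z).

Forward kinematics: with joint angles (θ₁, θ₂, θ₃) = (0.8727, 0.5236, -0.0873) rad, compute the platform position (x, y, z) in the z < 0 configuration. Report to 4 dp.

(-0.1518, -0.1119, -0.4690)

arm 1 at φ=0.0°: ρ1 = 0.2057;  centre 1 = (0.2057, 0.0000, -0.1379)
φ2=120.0°: virtual centre (-0.1229, 0.2129, -0.0900), radius l
centre 3 = (0.2693·cos240.0°, 0.2693·sin240.0°, 0.0157) = (-0.1347, -0.2332, 0.0157)
subtract pairs → two planes through P
plane₁₂: -0.6573x+0.4259y+0.0958z = 0.0072
det = 0.5965;  x = -0.0138+0.2942z,  y = -0.0044+0.2292z
quadratic in z: (1.1391)z²+(0.1446)z+(-0.1828)=0, √Δ=0.9240 → z ∈ {-0.4690, 0.3421}; z = -0.4690 (taking z<0)
x = -0.1518, y = -0.1119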